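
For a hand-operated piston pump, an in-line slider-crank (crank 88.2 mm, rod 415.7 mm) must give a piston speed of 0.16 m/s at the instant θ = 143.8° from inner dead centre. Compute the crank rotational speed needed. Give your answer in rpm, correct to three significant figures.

For an in-line slider-crank, |v_piston| = rω|sinθ|·[1 + r cosθ/√(L² − r² sin²θ)].
With r = 0.0882 m, L = 0.4157 m, θ = 143.8°: the bracketed kinematic factor |dx/dθ| = 0.043102 m.
ω = v/|dx/dθ| = 0.16/0.043102 = 3.7121 rad/s.
N = 60ω/(2π) = 35.448 rpm.

35.4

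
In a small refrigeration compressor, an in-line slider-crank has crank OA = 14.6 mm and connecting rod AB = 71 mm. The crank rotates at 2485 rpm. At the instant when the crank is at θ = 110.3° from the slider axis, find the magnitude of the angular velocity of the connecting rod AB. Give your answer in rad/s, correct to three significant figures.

18.9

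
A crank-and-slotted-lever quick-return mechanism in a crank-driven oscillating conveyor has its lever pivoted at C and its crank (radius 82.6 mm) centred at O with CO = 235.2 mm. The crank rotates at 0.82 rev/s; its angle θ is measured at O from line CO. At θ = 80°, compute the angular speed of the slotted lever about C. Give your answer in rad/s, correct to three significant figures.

0.763

ω = 5.152 rad/s (from 0.82 rev/s).
Crank pin A relative to C: A = (d + r cosθ, r sinθ); lever angle φ = atan2(r sinθ, d + r cosθ).
Differentiating tanφ: φ̇ = rω(d cosθ + r)/(d² + r² + 2dr cosθ).
d² + r² + 2dr cosθ = |CA|² = 0.0688889 m²;  d cosθ + r = +0.12344 m.
|ω_lever| = |0.0826·5.152·+0.12344| / 0.0688889 = 0.76258 rad/s.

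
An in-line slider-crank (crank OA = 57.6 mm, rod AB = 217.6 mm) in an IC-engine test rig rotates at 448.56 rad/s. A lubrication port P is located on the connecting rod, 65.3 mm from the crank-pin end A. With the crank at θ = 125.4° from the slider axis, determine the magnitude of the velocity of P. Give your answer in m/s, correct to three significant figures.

22.6

ω = 448.6 rad/s.  Crank-pin speed |V_A| = rω = 25.837 m/s, perpendicular to OA.
Rod angle: sinφ = −(r/L) sinθ ⇒ φ = -12.461°; ω_rod = −rω cosθ/√(L²−r²sin²θ) = +70.441 rad/s.
V_P = V_A + ω_rod × AP, with AP = 0.0653 m along the rod.
Components: V_Px = −rω sinθ − a·ω_rod·sinφ = -20.068 m/s;  V_Py = rω cosθ + a·ω_rod·cosφ = -10.475 m/s.
|V_P| = √(V_Px² + V_Py²) = 22.638 m/s.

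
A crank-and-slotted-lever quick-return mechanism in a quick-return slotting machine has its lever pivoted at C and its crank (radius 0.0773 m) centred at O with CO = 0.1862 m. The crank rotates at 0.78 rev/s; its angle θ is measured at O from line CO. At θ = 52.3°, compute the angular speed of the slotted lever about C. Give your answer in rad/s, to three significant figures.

1.24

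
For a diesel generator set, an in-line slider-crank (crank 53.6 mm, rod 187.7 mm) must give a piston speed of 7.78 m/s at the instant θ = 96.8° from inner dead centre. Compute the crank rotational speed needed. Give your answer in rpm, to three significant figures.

1450

For an in-line slider-crank, |v_piston| = rω|sinθ|·[1 + r cosθ/√(L² − r² sin²θ)].
With r = 0.0536 m, L = 0.1877 m, θ = 96.8°: the bracketed kinematic factor |dx/dθ| = 0.051346 m.
ω = v/|dx/dθ| = 7.78/0.051346 = 151.52 rad/s.
N = 60ω/(2π) = 1446.9 rpm.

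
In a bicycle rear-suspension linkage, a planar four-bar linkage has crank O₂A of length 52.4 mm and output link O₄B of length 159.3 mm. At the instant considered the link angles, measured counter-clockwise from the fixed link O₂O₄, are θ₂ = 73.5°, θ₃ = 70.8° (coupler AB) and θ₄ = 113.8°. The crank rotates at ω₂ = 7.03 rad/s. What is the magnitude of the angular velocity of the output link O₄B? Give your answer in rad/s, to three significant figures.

0.160

ω₂ = 7.03 rad/s
Differentiating the loop-closure r₂e^{iθ₂}+r₃e^{iθ₃}=r₁+r₄e^{iθ₄} gives r₂ω₂e^{iθ₂}+r₃ω₃e^{iθ₃}=r₄ω₄e^{iθ₄}.
Eliminating the other unknown: ω₄ = r₂ω₂ sin(θ₂−θ₃) / [r₄ sin(θ₄−θ₃)].
Numerator sine = +0.04711; denominator sine = +0.68200.
Result = 0.0524·7.03·(+0.04711) / (0.1593·(+0.68200)) = +0.15972 rad/s; magnitude 0.15972 rad/s.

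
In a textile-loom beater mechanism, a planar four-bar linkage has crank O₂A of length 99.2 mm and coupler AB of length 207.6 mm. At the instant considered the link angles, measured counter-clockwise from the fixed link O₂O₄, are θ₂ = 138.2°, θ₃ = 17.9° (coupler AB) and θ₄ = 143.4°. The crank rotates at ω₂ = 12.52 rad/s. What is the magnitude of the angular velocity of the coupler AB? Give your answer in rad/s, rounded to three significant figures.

ω₂ = 12.52 rad/s
Differentiating the loop-closure r₂e^{iθ₂}+r₃e^{iθ₃}=r₁+r₄e^{iθ₄} gives r₂ω₂e^{iθ₂}+r₃ω₃e^{iθ₃}=r₄ω₄e^{iθ₄}.
Eliminating the other unknown: ω₃ = r₂ω₂ sin(θ₄−θ₂) / [r₃ sin(θ₃−θ₄)].
Numerator sine = +0.09063; denominator sine = -0.81412.
Result = 0.0992·12.52·(+0.09063) / (0.2076·(-0.81412)) = -0.66602 rad/s; magnitude 0.66602 rad/s.

0.666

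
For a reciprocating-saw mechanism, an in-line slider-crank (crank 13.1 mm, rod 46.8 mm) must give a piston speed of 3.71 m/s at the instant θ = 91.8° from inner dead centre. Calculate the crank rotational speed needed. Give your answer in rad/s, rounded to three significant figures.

For an in-line slider-crank, |v_piston| = rω|sinθ|·[1 + r cosθ/√(L² − r² sin²θ)].
With r = 0.0131 m, L = 0.0468 m, θ = 91.8°: the bracketed kinematic factor |dx/dθ| = 0.012974 m.
ω = v/|dx/dθ| = 3.71/0.012974 = 285.96 rad/s.

286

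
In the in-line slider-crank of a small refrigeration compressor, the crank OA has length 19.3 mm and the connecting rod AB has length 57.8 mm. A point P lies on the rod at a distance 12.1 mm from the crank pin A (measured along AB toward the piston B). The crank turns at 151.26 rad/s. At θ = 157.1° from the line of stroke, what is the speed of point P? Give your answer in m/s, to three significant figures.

2.38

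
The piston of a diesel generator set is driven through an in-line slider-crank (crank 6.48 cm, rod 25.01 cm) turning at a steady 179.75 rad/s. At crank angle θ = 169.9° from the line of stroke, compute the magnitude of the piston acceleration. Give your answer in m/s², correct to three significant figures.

1550

ω = 179.8 rad/s
x(θ) = r cosθ + √(L² − r² sin²θ); with ω constant, a = ω²·d²x/dθ².
d²x/dθ² = −r cosθ − r²(cos2θ)/√u − r⁴ sin²2θ/(4u^{3/2}),  u = L² − r² sin²θ = 0.0624209 m².
Substituting r = 0.0648 m, L = 0.2501 m, θ = 169.9°: d²x/dθ² = +0.047989 m.
a = ω²·d²x/dθ² = (179.8)²·(+0.047989) = +1550.5 m/s²;  |a| = 1550.5 m/s².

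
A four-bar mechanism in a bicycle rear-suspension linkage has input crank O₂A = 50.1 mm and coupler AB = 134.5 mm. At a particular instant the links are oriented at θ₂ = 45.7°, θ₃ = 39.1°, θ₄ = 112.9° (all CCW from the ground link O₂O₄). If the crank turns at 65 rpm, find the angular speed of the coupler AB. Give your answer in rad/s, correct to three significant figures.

ω₂ = 6.807 rad/s (from 65 rpm).
Differentiating the loop-closure r₂e^{iθ₂}+r₃e^{iθ₃}=r₁+r₄e^{iθ₄} gives r₂ω₂e^{iθ₂}+r₃ω₃e^{iθ₃}=r₄ω₄e^{iθ₄}.
Eliminating the other unknown: ω₃ = r₂ω₂ sin(θ₄−θ₂) / [r₃ sin(θ₃−θ₄)].
Numerator sine = +0.92186; denominator sine = -0.96029.
Result = 0.0501·6.807·(+0.92186) / (0.1345·(-0.96029)) = -2.434 rad/s; magnitude 2.434 rad/s.

2.43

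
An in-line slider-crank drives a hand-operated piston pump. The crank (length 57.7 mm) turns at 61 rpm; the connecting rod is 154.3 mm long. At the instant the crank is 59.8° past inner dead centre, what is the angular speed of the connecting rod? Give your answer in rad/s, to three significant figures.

ω = 6.388 rad/s (converted from 61 rpm).
The rod makes angle φ with the slider axis where L sinφ = r sinθ; differentiating, L cosφ·φ̇ = r ω cosθ.
L cosφ = √(L² − r² sin²θ) = 0.14602 m.
|ω_rod| = r ω |cosθ| / √(L² − r² sin²θ) = 0.0577·6.388·0.50302/0.14602 = 1.2697 rad/s.

1.27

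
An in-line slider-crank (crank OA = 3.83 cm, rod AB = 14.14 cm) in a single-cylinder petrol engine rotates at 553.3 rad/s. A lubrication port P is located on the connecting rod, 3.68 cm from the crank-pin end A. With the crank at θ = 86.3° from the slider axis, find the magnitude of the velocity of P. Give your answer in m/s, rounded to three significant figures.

21.3

ω = 553.3 rad/s.  Crank-pin speed |V_A| = rω = 21.191 m/s, perpendicular to OA.
Rod angle: sinφ = −(r/L) sinθ ⇒ φ = -15.682°; ω_rod = −rω cosθ/√(L²−r²sin²θ) = -10.045 rad/s.
V_P = V_A + ω_rod × AP, with AP = 0.0368 m along the rod.
Components: V_Px = −rω sinθ − a·ω_rod·sinφ = -21.247 m/s;  V_Py = rω cosθ + a·ω_rod·cosφ = +1.0116 m/s.
|V_P| = √(V_Px² + V_Py²) = 21.271 m/s.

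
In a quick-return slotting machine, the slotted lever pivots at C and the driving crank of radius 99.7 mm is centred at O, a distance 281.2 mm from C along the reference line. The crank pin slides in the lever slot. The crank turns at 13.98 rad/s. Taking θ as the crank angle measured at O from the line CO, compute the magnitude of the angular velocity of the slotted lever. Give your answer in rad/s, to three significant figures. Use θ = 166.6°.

7.03

ω = 13.98 rad/s
Crank pin A relative to C: A = (d + r cosθ, r sinθ); lever angle φ = atan2(r sinθ, d + r cosθ).
Differentiating tanφ: φ̇ = rω(d cosθ + r)/(d² + r² + 2dr cosθ).
d² + r² + 2dr cosθ = |CA|² = 0.0344687 m²;  d cosθ + r = -0.17384 m.
|ω_lever| = |0.0997·13.98·-0.17384| / 0.0344687 = 7.0297 rad/s.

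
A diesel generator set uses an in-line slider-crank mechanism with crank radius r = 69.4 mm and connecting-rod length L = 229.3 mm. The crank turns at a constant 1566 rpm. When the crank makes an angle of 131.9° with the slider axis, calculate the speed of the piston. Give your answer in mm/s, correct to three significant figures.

6710

ω = 2π·1566/60 = 164 rad/s
For an in-line slider-crank, x = r cosθ + √(L² − r² sin²θ), so v = −rω sinθ·[1 + r cosθ/√(L² − r² sin²θ)].
With r = 0.0694 m, L = 0.2293 m, θ = 131.9°: √(L² − r² sin²θ) = 0.22341 m.
v = −0.0694·164·0.74431·[1 + 0.0694·-0.66783/0.22341] = -6.7136 m/s.
|v| = 6.7136 m/s = 6713.6 mm/s.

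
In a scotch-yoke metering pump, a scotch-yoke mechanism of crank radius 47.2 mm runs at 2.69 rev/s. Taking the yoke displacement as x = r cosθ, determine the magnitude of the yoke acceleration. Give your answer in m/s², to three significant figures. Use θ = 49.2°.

8.81

ω = 16.9 rad/s (from 2.69 rev/s).
x = r cosθ ⇒ ẍ = −rω² cosθ (ω constant).
|a| = rω²|cosθ| = 0.0472·(16.9)²·|cos 49.2°| = 8.8105 m/s².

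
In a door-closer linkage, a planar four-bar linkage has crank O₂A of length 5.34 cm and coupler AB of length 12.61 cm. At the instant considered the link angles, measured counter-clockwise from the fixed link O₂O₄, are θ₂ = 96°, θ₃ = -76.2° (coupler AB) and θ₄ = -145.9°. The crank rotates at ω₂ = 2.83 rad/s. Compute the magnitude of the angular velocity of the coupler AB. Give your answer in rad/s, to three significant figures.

1.13

ω₂ = 2.83 rad/s
Differentiating the loop-closure r₂e^{iθ₂}+r₃e^{iθ₃}=r₁+r₄e^{iθ₄} gives r₂ω₂e^{iθ₂}+r₃ω₃e^{iθ₃}=r₄ω₄e^{iθ₄}.
Eliminating the other unknown: ω₃ = r₂ω₂ sin(θ₄−θ₂) / [r₃ sin(θ₃−θ₄)].
Numerator sine = +0.88213; denominator sine = +0.93789.
Result = 0.0534·2.83·(+0.88213) / (0.1261·(+0.93789)) = +1.1272 rad/s; magnitude 1.1272 rad/s.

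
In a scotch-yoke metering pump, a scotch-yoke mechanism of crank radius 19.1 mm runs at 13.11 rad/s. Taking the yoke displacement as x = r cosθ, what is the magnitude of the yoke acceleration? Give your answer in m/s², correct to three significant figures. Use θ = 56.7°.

ω = 13.11 rad/s
x = r cosθ ⇒ ẍ = −rω² cosθ (ω constant).
|a| = rω²|cosθ| = 0.0191·(13.11)²·|cos 56.7°| = 1.8023 m/s².

1.80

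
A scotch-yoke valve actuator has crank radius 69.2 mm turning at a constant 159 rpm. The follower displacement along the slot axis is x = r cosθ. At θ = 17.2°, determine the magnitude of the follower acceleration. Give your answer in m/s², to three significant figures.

ω = 16.65 rad/s (from 159 rpm).
x = r cosθ ⇒ ẍ = −rω² cosθ (ω constant).
|a| = rω²|cosθ| = 0.0692·(16.65)²·|cos 17.2°| = 18.327 m/s².

18.3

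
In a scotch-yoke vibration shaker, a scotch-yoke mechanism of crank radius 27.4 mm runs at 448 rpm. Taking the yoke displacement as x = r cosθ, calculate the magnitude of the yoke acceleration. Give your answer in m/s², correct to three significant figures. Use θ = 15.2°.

58.2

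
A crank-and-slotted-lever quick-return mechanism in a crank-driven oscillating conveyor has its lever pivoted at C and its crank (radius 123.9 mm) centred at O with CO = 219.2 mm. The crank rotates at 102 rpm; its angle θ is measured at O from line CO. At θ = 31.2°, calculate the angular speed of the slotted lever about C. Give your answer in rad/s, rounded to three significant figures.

3.75

ω = 10.68 rad/s (from 102 rpm).
Crank pin A relative to C: A = (d + r cosθ, r sinθ); lever angle φ = atan2(r sinθ, d + r cosθ).
Differentiating tanφ: φ̇ = rω(d cosθ + r)/(d² + r² + 2dr cosθ).
d² + r² + 2dr cosθ = |CA|² = 0.109861 m²;  d cosθ + r = +0.3114 m.
|ω_lever| = |0.1239·10.68·+0.3114| / 0.109861 = 3.7512 rad/s.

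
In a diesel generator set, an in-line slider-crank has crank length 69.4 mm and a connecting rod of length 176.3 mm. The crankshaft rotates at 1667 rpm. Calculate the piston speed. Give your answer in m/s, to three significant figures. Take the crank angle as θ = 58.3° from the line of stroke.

ω = 2π·1667/60 = 174.6 rad/s
For an in-line slider-crank, x = r cosθ + √(L² − r² sin²θ), so v = −rω sinθ·[1 + r cosθ/√(L² − r² sin²θ)].
With r = 0.0694 m, L = 0.1763 m, θ = 58.3°: √(L² − r² sin²θ) = 0.16612 m.
v = −0.0694·174.6·0.85081·[1 + 0.0694·0.52547/0.16612] = -12.57 m/s.
|v| = 12.57 m/s.

12.6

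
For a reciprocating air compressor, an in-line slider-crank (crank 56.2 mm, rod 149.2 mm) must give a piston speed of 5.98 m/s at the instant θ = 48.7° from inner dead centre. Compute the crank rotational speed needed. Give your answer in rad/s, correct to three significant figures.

112

For an in-line slider-crank, |v_piston| = rω|sinθ|·[1 + r cosθ/√(L² − r² sin²θ)].
With r = 0.0562 m, L = 0.1492 m, θ = 48.7°: the bracketed kinematic factor |dx/dθ| = 0.053165 m.
ω = v/|dx/dθ| = 5.98/0.053165 = 112.48 rad/s.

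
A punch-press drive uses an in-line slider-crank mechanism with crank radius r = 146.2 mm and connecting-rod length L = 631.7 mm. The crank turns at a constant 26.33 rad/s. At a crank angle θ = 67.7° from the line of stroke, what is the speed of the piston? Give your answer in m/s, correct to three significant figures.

3.88

ω = 26.33 rad/s
For an in-line slider-crank, x = r cosθ + √(L² − r² sin²θ), so v = −rω sinθ·[1 + r cosθ/√(L² − r² sin²θ)].
With r = 0.1462 m, L = 0.6317 m, θ = 67.7°: √(L² − r² sin²θ) = 0.61705 m.
v = −0.1462·26.33·0.92521·[1 + 0.1462·0.37946/0.61705] = -3.8818 m/s.
|v| = 3.8818 m/s.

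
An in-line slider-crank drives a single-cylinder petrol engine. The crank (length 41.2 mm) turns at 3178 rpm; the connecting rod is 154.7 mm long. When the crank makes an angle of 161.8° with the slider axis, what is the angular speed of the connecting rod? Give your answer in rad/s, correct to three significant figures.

84.5

ω = 332.8 rad/s (converted from 3178 rpm).
The rod makes angle φ with the slider axis where L sinφ = r sinθ; differentiating, L cosφ·φ̇ = r ω cosθ.
L cosφ = √(L² − r² sin²θ) = 0.15416 m.
|ω_rod| = r ω |cosθ| / √(L² − r² sin²θ) = 0.0412·332.8·0.94997/0.15416 = 84.491 rad/s.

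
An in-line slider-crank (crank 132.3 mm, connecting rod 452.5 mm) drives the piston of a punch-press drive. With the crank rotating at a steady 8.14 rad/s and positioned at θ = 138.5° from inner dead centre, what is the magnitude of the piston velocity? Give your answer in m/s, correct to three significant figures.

0.554

ω = 8.14 rad/s
For an in-line slider-crank, x = r cosθ + √(L² − r² sin²θ), so v = −rω sinθ·[1 + r cosθ/√(L² − r² sin²θ)].
With r = 0.1323 m, L = 0.4525 m, θ = 138.5°: √(L² − r² sin²θ) = 0.44393 m.
v = −0.1323·8.14·0.66262·[1 + 0.1323·-0.74896/0.44393] = -0.55431 m/s.
|v| = 0.55431 m/s.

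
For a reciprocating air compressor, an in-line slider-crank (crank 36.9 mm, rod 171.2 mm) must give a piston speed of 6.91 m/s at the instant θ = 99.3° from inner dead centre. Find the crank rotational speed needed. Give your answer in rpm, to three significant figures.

1880

For an in-line slider-crank, |v_piston| = rω|sinθ|·[1 + r cosθ/√(L² − r² sin²θ)].
With r = 0.0369 m, L = 0.1712 m, θ = 99.3°: the bracketed kinematic factor |dx/dθ| = 0.035117 m.
ω = v/|dx/dθ| = 6.91/0.035117 = 196.77 rad/s.
N = 60ω/(2π) = 1879 rpm.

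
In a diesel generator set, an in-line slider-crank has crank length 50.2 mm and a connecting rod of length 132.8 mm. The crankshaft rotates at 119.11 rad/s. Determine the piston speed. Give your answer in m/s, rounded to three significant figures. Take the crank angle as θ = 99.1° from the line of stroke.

ω = 119.1 rad/s
For an in-line slider-crank, x = r cosθ + √(L² − r² sin²θ), so v = −rω sinθ·[1 + r cosθ/√(L² − r² sin²θ)].
With r = 0.0502 m, L = 0.1328 m, θ = 99.1°: √(L² − r² sin²θ) = 0.1232 m.
v = −0.0502·119.1·0.98741·[1 + 0.0502·-0.15816/0.1232] = -5.5236 m/s.
|v| = 5.5236 m/s.

5.52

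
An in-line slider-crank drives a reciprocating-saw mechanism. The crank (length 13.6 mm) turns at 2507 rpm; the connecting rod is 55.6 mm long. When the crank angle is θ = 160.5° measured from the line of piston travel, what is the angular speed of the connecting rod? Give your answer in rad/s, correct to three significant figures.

ω = 262.5 rad/s (converted from 2507 rpm).
The rod makes angle φ with the slider axis where L sinφ = r sinθ; differentiating, L cosφ·φ̇ = r ω cosθ.
L cosφ = √(L² − r² sin²θ) = 0.055414 m.
|ω_rod| = r ω |cosθ| / √(L² − r² sin²θ) = 0.0136·262.5·0.94264/0.055414 = 60.736 rad/s.

60.7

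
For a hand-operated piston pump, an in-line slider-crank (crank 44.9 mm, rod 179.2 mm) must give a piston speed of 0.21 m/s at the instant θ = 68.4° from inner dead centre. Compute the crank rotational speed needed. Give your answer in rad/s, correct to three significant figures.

4.59

For an in-line slider-crank, |v_piston| = rω|sinθ|·[1 + r cosθ/√(L² − r² sin²θ)].
With r = 0.0449 m, L = 0.1792 m, θ = 68.4°: the bracketed kinematic factor |dx/dθ| = 0.045707 m.
ω = v/|dx/dθ| = 0.21/0.045707 = 4.5945 rad/s.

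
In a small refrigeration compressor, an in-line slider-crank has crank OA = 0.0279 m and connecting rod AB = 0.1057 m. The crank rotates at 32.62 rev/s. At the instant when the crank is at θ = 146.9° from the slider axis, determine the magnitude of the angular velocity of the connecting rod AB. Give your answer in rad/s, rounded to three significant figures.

45.8

ω = 205 rad/s (converted from 32.62 rev/s).
The rod makes angle φ with the slider axis where L sinφ = r sinθ; differentiating, L cosφ·φ̇ = r ω cosθ.
L cosφ = √(L² − r² sin²θ) = 0.1046 m.
|ω_rod| = r ω |cosθ| / √(L² − r² sin²θ) = 0.0279·205·0.83772/0.1046 = 45.798 rad/s.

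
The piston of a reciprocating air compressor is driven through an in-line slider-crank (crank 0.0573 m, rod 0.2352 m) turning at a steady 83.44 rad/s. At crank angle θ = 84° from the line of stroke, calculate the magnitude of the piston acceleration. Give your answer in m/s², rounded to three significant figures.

ω = 83.44 rad/s
x(θ) = r cosθ + √(L² − r² sin²θ); with ω constant, a = ω²·d²x/dθ².
d²x/dθ² = −r cosθ − r²(cos2θ)/√u − r⁴ sin²2θ/(4u^{3/2}),  u = L² − r² sin²θ = 0.0520716 m².
Substituting r = 0.0573 m, L = 0.2352 m, θ = 84°: d²x/dθ² = +0.0080746 m.
a = ω²·d²x/dθ² = (83.44)²·(+0.0080746) = +56.217 m/s²;  |a| = 56.217 m/s².

56.2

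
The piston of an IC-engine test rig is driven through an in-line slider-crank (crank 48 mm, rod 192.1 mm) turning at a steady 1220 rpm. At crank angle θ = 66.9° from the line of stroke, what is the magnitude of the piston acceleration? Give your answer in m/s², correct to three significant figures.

ω = 2π·1220/60 = 127.8 rad/s
x(θ) = r cosθ + √(L² − r² sin²θ); with ω constant, a = ω²·d²x/dθ².
d²x/dθ² = −r cosθ − r²(cos2θ)/√u − r⁴ sin²2θ/(4u^{3/2}),  u = L² − r² sin²θ = 0.0349531 m².
Substituting r = 0.048 m, L = 0.1921 m, θ = 66.9°: d²x/dθ² = -0.010408 m.
a = ω²·d²x/dθ² = (127.8)²·(-0.010408) = -169.88 m/s²;  |a| = 169.88 m/s².

170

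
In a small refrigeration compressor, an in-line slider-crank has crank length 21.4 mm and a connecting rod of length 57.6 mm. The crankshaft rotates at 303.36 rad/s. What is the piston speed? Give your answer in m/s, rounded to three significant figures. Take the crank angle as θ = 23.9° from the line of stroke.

ω = 303.4 rad/s
For an in-line slider-crank, x = r cosθ + √(L² − r² sin²θ), so v = −rω sinθ·[1 + r cosθ/√(L² − r² sin²θ)].
With r = 0.0214 m, L = 0.0576 m, θ = 23.9°: √(L² − r² sin²θ) = 0.056944 m.
v = −0.0214·303.4·0.40514·[1 + 0.0214·0.91425/0.056944] = -3.5338 m/s.
|v| = 3.5338 m/s.

3.53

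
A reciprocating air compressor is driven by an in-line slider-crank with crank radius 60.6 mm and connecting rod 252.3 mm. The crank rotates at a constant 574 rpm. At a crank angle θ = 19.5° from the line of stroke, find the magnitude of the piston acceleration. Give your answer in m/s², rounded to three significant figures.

ω = 2π·574/60 = 60.11 rad/s
x(θ) = r cosθ + √(L² − r² sin²θ); with ω constant, a = ω²·d²x/dθ².
d²x/dθ² = −r cosθ − r²(cos2θ)/√u − r⁴ sin²2θ/(4u^{3/2}),  u = L² − r² sin²θ = 0.0632461 m².
Substituting r = 0.0606 m, L = 0.2523 m, θ = 19.5°: d²x/dθ² = -0.068556 m.
a = ω²·d²x/dθ² = (60.11)²·(-0.068556) = -247.7 m/s²;  |a| = 247.7 m/s².

248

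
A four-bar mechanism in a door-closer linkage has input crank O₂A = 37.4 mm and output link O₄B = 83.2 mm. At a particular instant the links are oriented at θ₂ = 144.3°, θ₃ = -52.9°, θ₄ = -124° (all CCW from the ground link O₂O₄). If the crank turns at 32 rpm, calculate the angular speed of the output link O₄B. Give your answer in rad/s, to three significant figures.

ω₂ = 3.351 rad/s (from 32 rpm).
Differentiating the loop-closure r₂e^{iθ₂}+r₃e^{iθ₃}=r₁+r₄e^{iθ₄} gives r₂ω₂e^{iθ₂}+r₃ω₃e^{iθ₃}=r₄ω₄e^{iθ₄}.
Eliminating the other unknown: ω₄ = r₂ω₂ sin(θ₂−θ₃) / [r₄ sin(θ₄−θ₃)].
Numerator sine = -0.29571; denominator sine = -0.94609.
Result = 0.0374·3.351·(-0.29571) / (0.0832·(-0.94609)) = +0.47083 rad/s; magnitude 0.47083 rad/s.

0.471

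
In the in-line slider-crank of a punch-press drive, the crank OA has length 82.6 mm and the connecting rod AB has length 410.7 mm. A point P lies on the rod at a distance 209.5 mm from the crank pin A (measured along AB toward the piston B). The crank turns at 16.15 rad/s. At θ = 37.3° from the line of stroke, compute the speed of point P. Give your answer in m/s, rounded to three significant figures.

1.02

ω = 16.15 rad/s.  Crank-pin speed |V_A| = rω = 1.334 m/s, perpendicular to OA.
Rod angle: sinφ = −(r/L) sinθ ⇒ φ = -7.000°; ω_rod = −rω cosθ/√(L²−r²sin²θ) = -2.6032 rad/s.
V_P = V_A + ω_rod × AP, with AP = 0.2095 m along the rod.
Components: V_Px = −rω sinθ − a·ω_rod·sinφ = -0.87485 m/s;  V_Py = rω cosθ + a·ω_rod·cosφ = +0.51985 m/s.
|V_P| = √(V_Px² + V_Py²) = 1.0176 m/s.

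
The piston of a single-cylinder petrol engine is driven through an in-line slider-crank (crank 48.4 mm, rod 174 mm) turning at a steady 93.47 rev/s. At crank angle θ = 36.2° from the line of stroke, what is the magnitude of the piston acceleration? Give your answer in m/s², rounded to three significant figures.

ω = 2π·93.5 = 587.3 rad/s
x(θ) = r cosθ + √(L² − r² sin²θ); with ω constant, a = ω²·d²x/dθ².
d²x/dθ² = −r cosθ − r²(cos2θ)/√u − r⁴ sin²2θ/(4u^{3/2}),  u = L² − r² sin²θ = 0.0294589 m².
Substituting r = 0.0484 m, L = 0.174 m, θ = 36.2°: d²x/dθ² = -0.04343 m.
a = ω²·d²x/dθ² = (587.3)²·(-0.04343) = -14979 m/s²;  |a| = 14979 m/s².

15000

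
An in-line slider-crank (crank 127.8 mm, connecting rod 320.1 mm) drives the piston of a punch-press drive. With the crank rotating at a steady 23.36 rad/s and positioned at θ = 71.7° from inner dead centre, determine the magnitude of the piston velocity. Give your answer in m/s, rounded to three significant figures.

3.22

ω = 23.36 rad/s
For an in-line slider-crank, x = r cosθ + √(L² − r² sin²θ), so v = −rω sinθ·[1 + r cosθ/√(L² − r² sin²θ)].
With r = 0.1278 m, L = 0.3201 m, θ = 71.7°: √(L² − r² sin²θ) = 0.29621 m.
v = −0.1278·23.36·0.94943·[1 + 0.1278·0.31399/0.29621] = -3.2184 m/s.
|v| = 3.2184 m/s.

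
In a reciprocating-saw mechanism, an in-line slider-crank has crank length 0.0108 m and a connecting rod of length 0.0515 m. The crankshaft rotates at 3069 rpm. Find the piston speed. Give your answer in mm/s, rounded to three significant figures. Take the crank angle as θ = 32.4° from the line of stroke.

2190

ω = 2π·3069/60 = 321.4 rad/s
For an in-line slider-crank, x = r cosθ + √(L² − r² sin²θ), so v = −rω sinθ·[1 + r cosθ/√(L² − r² sin²θ)].
With r = 0.0108 m, L = 0.0515 m, θ = 32.4°: √(L² − r² sin²θ) = 0.051174 m.
v = −0.0108·321.4·0.53583·[1 + 0.0108·0.84433/0.051174] = -2.1912 m/s.
|v| = 2.1912 m/s = 2191.2 mm/s.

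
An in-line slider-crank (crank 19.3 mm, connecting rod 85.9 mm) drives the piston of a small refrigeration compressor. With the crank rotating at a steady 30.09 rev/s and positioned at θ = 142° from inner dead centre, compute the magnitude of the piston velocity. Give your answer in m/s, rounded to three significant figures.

1.84

ω = 2π·30.1 = 189.1 rad/s
For an in-line slider-crank, x = r cosθ + √(L² − r² sin²θ), so v = −rω sinθ·[1 + r cosθ/√(L² − r² sin²θ)].
With r = 0.0193 m, L = 0.0859 m, θ = 142°: √(L² − r² sin²θ) = 0.085074 m.
v = −0.0193·189.1·0.61566·[1 + 0.0193·-0.78801/0.085074] = -1.8449 m/s.
|v| = 1.8449 m/s.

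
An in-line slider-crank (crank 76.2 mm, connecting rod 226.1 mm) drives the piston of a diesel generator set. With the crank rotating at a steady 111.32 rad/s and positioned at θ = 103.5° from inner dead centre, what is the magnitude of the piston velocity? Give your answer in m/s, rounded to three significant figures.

7.56

ω = 111.3 rad/s
For an in-line slider-crank, x = r cosθ + √(L² − r² sin²θ), so v = −rω sinθ·[1 + r cosθ/√(L² − r² sin²θ)].
With r = 0.0762 m, L = 0.2261 m, θ = 103.5°: √(L² − r² sin²θ) = 0.21361 m.
v = −0.0762·111.3·0.97237·[1 + 0.0762·-0.23345/0.21361] = -7.5613 m/s.
|v| = 7.5613 m/s.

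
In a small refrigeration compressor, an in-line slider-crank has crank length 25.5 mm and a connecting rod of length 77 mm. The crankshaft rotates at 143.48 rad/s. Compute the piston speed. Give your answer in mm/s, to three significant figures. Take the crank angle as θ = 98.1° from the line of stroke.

ω = 143.5 rad/s
For an in-line slider-crank, x = r cosθ + √(L² − r² sin²θ), so v = −rω sinθ·[1 + r cosθ/√(L² − r² sin²θ)].
With r = 0.0255 m, L = 0.077 m, θ = 98.1°: √(L² − r² sin²θ) = 0.072744 m.
v = −0.0255·143.5·0.99002·[1 + 0.0255·-0.14090/0.072744] = -3.4433 m/s.
|v| = 3.4433 m/s = 3443.3 mm/s.

3440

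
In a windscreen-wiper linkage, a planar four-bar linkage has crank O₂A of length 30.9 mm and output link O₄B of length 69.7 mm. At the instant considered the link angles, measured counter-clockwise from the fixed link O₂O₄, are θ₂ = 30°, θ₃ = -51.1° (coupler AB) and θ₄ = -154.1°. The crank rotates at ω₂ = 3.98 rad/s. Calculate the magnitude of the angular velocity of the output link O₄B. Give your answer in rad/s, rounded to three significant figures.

ω₂ = 3.98 rad/s
Differentiating the loop-closure r₂e^{iθ₂}+r₃e^{iθ₃}=r₁+r₄e^{iθ₄} gives r₂ω₂e^{iθ₂}+r₃ω₃e^{iθ₃}=r₄ω₄e^{iθ₄}.
Eliminating the other unknown: ω₄ = r₂ω₂ sin(θ₂−θ₃) / [r₄ sin(θ₄−θ₃)].
Numerator sine = +0.98796; denominator sine = -0.97437.
Result = 0.0309·3.98·(+0.98796) / (0.0697·(-0.97437)) = -1.7891 rad/s; magnitude 1.7891 rad/s.

1.79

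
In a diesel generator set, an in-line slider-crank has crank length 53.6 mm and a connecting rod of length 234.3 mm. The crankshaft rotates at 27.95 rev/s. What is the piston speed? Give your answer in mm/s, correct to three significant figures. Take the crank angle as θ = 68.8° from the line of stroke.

9520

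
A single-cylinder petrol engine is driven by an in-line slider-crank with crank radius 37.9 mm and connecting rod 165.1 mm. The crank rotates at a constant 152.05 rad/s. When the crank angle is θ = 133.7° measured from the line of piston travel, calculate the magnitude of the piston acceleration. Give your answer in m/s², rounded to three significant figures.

ω = 152.1 rad/s
x(θ) = r cosθ + √(L² − r² sin²θ); with ω constant, a = ω²·d²x/dθ².
d²x/dθ² = −r cosθ − r²(cos2θ)/√u − r⁴ sin²2θ/(4u^{3/2}),  u = L² − r² sin²θ = 0.0265072 m².
Substituting r = 0.0379 m, L = 0.1651 m, θ = 133.7°: d²x/dθ² = +0.026465 m.
a = ω²·d²x/dθ² = (152.1)²·(+0.026465) = +611.86 m/s²;  |a| = 611.86 m/s².

612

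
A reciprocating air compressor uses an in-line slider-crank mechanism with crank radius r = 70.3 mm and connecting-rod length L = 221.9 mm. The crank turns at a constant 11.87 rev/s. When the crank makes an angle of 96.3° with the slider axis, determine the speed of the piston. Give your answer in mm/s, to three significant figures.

ω = 2π·11.9 = 74.58 rad/s
For an in-line slider-crank, x = r cosθ + √(L² − r² sin²θ), so v = −rω sinθ·[1 + r cosθ/√(L² − r² sin²θ)].
With r = 0.0703 m, L = 0.2219 m, θ = 96.3°: √(L² − r² sin²θ) = 0.21061 m.
v = −0.0703·74.58·0.99396·[1 + 0.0703·-0.10973/0.21061] = -5.0205 m/s.
|v| = 5.0205 m/s = 5020.5 mm/s.

5020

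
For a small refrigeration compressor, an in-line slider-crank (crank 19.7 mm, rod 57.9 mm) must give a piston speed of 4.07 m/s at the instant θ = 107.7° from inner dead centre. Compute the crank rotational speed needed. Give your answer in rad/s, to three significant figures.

For an in-line slider-crank, |v_piston| = rω|sinθ|·[1 + r cosθ/√(L² − r² sin²θ)].
With r = 0.0197 m, L = 0.0579 m, θ = 107.7°: the bracketed kinematic factor |dx/dθ| = 0.016715 m.
ω = v/|dx/dθ| = 4.07/0.016715 = 243.49 rad/s.

243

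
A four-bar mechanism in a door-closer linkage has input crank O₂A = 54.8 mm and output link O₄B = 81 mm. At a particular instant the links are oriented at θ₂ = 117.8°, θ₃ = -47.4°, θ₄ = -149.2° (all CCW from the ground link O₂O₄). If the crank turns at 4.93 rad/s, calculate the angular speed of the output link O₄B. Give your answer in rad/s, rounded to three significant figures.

0.870

ω₂ = 4.93 rad/s
Differentiating the loop-closure r₂e^{iθ₂}+r₃e^{iθ₃}=r₁+r₄e^{iθ₄} gives r₂ω₂e^{iθ₂}+r₃ω₃e^{iθ₃}=r₄ω₄e^{iθ₄}.
Eliminating the other unknown: ω₄ = r₂ω₂ sin(θ₂−θ₃) / [r₄ sin(θ₄−θ₃)].
Numerator sine = +0.25545; denominator sine = -0.97887.
Result = 0.0548·4.93·(+0.25545) / (0.081·(-0.97887)) = -0.8704 rad/s; magnitude 0.8704 rad/s.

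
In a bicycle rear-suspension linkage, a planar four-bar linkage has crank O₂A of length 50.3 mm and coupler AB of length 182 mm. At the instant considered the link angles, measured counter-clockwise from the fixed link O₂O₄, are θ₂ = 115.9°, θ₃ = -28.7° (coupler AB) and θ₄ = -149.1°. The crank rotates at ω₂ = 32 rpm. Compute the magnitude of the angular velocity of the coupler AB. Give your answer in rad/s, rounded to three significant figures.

1.07

ω₂ = 3.351 rad/s (from 32 rpm).
Differentiating the loop-closure r₂e^{iθ₂}+r₃e^{iθ₃}=r₁+r₄e^{iθ₄} gives r₂ω₂e^{iθ₂}+r₃ω₃e^{iθ₃}=r₄ω₄e^{iθ₄}.
Eliminating the other unknown: ω₃ = r₂ω₂ sin(θ₄−θ₂) / [r₃ sin(θ₃−θ₄)].
Numerator sine = +0.99619; denominator sine = +0.86251.
Result = 0.0503·3.351·(+0.99619) / (0.182·(+0.86251)) = +1.0697 rad/s; magnitude 1.0697 rad/s.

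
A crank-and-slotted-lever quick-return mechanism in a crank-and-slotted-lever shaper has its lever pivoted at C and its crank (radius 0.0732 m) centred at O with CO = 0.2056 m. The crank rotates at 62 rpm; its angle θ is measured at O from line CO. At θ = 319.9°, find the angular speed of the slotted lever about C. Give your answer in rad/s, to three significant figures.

ω = 6.493 rad/s (from 62 rpm).
Crank pin A relative to C: A = (d + r cosθ, r sinθ); lever angle φ = atan2(r sinθ, d + r cosθ).
Differentiating tanφ: φ̇ = rω(d cosθ + r)/(d² + r² + 2dr cosθ).
d² + r² + 2dr cosθ = |CA|² = 0.0706536 m²;  d cosθ + r = +0.23047 m.
|ω_lever| = |0.0732·6.493·+0.23047| / 0.0706536 = 1.5503 rad/s.

1.55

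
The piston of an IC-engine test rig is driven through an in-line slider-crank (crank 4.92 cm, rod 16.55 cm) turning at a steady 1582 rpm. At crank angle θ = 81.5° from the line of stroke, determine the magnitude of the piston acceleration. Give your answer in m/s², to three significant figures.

201

ω = 2π·1582/60 = 165.7 rad/s
x(θ) = r cosθ + √(L² − r² sin²θ); with ω constant, a = ω²·d²x/dθ².
d²x/dθ² = −r cosθ − r²(cos2θ)/√u − r⁴ sin²2θ/(4u^{3/2}),  u = L² − r² sin²θ = 0.0250225 m².
Substituting r = 0.0492 m, L = 0.1655 m, θ = 81.5°: d²x/dθ² = +0.0073301 m.
a = ω²·d²x/dθ² = (165.7)²·(+0.0073301) = +201.18 m/s²;  |a| = 201.18 m/s².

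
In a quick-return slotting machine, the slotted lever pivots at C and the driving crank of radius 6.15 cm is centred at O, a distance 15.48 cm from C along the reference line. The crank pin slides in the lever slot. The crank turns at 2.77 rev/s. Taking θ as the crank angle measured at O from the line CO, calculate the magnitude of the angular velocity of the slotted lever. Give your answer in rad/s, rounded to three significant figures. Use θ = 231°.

2.44

ω = 17.4 rad/s (from 2.77 rev/s).
Crank pin A relative to C: A = (d + r cosθ, r sinθ); lever angle φ = atan2(r sinθ, d + r cosθ).
Differentiating tanφ: φ̇ = rω(d cosθ + r)/(d² + r² + 2dr cosθ).
d² + r² + 2dr cosθ = |CA|² = 0.0157628 m²;  d cosθ + r = -0.035919 m.
|ω_lever| = |0.0615·17.4·-0.035919| / 0.0157628 = 2.4391 rad/s.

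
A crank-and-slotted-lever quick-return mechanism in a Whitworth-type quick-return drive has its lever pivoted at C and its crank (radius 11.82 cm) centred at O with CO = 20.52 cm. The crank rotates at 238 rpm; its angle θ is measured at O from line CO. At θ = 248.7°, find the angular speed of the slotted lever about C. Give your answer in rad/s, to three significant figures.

ω = 24.92 rad/s (from 238 rpm).
Crank pin A relative to C: A = (d + r cosθ, r sinθ); lever angle φ = atan2(r sinθ, d + r cosθ).
Differentiating tanφ: φ̇ = rω(d cosθ + r)/(d² + r² + 2dr cosθ).
d² + r² + 2dr cosθ = |CA|² = 0.0384572 m²;  d cosθ + r = +0.043661 m.
|ω_lever| = |0.1182·24.92·+0.043661| / 0.0384572 = 3.3445 rad/s.

3.34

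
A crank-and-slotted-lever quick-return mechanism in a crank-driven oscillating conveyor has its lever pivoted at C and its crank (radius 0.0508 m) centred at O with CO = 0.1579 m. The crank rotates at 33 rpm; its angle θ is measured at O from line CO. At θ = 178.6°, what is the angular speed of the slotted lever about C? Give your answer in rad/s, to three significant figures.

1.64

ω = 3.456 rad/s (from 33 rpm).
Crank pin A relative to C: A = (d + r cosθ, r sinθ); lever angle φ = atan2(r sinθ, d + r cosθ).
Differentiating tanφ: φ̇ = rω(d cosθ + r)/(d² + r² + 2dr cosθ).
d² + r² + 2dr cosθ = |CA|² = 0.0114752 m²;  d cosθ + r = -0.10705 m.
|ω_lever| = |0.0508·3.456·-0.10705| / 0.0114752 = 1.6377 rad/s.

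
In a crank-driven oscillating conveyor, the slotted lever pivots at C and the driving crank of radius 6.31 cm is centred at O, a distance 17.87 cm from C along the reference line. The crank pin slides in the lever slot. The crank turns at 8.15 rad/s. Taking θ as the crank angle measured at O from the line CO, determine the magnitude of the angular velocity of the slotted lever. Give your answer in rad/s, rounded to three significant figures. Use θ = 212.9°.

ω = 8.15 rad/s
Crank pin A relative to C: A = (d + r cosθ, r sinθ); lever angle φ = atan2(r sinθ, d + r cosθ).
Differentiating tanφ: φ̇ = rω(d cosθ + r)/(d² + r² + 2dr cosθ).
d² + r² + 2dr cosθ = |CA|² = 0.0169802 m²;  d cosθ + r = -0.08694 m.
|ω_lever| = |0.0631·8.15·-0.08694| / 0.0169802 = 2.6331 rad/s.

2.63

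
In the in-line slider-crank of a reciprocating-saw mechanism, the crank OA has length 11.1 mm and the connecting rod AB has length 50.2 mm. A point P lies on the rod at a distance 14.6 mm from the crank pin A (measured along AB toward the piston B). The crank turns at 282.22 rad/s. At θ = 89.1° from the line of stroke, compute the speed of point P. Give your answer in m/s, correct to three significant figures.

3.14

ω = 282.2 rad/s.  Crank-pin speed |V_A| = rω = 3.1326 m/s, perpendicular to OA.
Rod angle: sinφ = −(r/L) sinθ ⇒ φ = -12.773°; ω_rod = −rω cosθ/√(L²−r²sin²θ) = -1.0051 rad/s.
V_P = V_A + ω_rod × AP, with AP = 0.0146 m along the rod.
Components: V_Px = −rω sinθ − a·ω_rod·sinφ = -3.1355 m/s;  V_Py = rω cosθ + a·ω_rod·cosφ = +0.034895 m/s.
|V_P| = √(V_Px² + V_Py²) = 3.1357 m/s.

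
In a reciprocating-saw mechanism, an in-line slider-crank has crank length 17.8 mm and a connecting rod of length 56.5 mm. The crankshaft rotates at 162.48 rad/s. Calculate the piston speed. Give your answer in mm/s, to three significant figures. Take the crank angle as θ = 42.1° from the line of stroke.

2400

ω = 162.5 rad/s
For an in-line slider-crank, x = r cosθ + √(L² − r² sin²θ), so v = −rω sinθ·[1 + r cosθ/√(L² − r² sin²θ)].
With r = 0.0178 m, L = 0.0565 m, θ = 42.1°: √(L² − r² sin²θ) = 0.055225 m.
v = −0.0178·162.5·0.67043·[1 + 0.0178·0.74198/0.055225] = -2.4027 m/s.
|v| = 2.4027 m/s = 2402.7 mm/s.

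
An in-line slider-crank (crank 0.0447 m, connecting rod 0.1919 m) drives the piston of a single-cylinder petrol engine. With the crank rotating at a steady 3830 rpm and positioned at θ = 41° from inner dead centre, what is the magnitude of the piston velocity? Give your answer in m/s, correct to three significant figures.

13.9

ω = 2π·3830/60 = 401.1 rad/s
For an in-line slider-crank, x = r cosθ + √(L² − r² sin²θ), so v = −rω sinθ·[1 + r cosθ/√(L² − r² sin²θ)].
With r = 0.0447 m, L = 0.1919 m, θ = 41°: √(L² − r² sin²θ) = 0.18965 m.
v = −0.0447·401.1·0.65606·[1 + 0.0447·0.75471/0.18965] = -13.854 m/s.
|v| = 13.854 m/s.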